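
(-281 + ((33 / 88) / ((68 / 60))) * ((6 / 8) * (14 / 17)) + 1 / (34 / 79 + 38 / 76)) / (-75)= 190134061 / 50979600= 3.73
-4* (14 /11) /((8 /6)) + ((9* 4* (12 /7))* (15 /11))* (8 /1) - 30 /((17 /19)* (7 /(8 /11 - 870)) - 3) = 371187954 /546343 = 679.40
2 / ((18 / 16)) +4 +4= 88 / 9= 9.78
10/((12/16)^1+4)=2.11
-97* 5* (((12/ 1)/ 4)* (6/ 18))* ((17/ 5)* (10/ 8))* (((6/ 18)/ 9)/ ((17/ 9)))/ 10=-97/ 24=-4.04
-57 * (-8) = 456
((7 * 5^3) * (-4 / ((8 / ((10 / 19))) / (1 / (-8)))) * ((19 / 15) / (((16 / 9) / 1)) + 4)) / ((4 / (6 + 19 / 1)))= 8246875 / 9728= 847.75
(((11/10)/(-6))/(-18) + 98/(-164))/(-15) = 26009/664200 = 0.04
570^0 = 1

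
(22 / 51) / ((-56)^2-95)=22 / 155091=0.00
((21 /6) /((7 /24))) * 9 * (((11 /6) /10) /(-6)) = -33 /10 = -3.30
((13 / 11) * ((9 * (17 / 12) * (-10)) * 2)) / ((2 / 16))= -26520 / 11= -2410.91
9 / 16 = 0.56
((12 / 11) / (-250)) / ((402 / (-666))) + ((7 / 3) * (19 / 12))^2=1630462261 / 119394000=13.66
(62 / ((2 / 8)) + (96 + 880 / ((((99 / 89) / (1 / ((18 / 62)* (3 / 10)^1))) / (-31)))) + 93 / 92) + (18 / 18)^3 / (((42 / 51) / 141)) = -43983755693 / 156492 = -281060.73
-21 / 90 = -7 / 30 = -0.23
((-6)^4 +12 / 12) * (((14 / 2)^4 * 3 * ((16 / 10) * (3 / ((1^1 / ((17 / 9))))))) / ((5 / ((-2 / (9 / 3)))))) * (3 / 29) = -1168323.29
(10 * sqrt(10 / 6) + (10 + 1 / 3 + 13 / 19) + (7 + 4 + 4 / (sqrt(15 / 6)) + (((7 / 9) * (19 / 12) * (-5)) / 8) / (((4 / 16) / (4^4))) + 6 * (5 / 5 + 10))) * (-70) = -700 * sqrt(15) / 3 - 56 * sqrt(10) + 25141690 / 513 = 47928.36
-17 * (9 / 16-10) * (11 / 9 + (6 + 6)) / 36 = 305473 / 5184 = 58.93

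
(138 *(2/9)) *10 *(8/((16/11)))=1686.67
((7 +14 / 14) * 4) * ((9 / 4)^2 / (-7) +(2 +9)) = 2302 / 7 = 328.86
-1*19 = -19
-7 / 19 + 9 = 164 / 19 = 8.63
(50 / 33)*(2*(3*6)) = 600 / 11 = 54.55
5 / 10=1 / 2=0.50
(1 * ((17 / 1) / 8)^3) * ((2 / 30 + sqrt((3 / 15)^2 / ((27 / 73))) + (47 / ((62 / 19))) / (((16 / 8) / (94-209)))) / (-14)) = 1081071259 / 1904640-4913 * sqrt(219) / 322560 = 567.37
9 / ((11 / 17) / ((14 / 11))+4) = 2142 / 1073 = 2.00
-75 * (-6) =450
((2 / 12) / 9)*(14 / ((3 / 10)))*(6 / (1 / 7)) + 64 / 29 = 30148 / 783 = 38.50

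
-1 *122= -122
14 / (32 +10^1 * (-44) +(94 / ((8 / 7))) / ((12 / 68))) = 168 / 697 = 0.24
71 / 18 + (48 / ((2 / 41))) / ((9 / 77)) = 151607 / 18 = 8422.61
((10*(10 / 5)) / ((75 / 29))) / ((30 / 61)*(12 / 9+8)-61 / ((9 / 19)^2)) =-191052 / 6603005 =-0.03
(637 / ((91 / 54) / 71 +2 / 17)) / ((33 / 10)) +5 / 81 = 2242094209 / 1642113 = 1365.37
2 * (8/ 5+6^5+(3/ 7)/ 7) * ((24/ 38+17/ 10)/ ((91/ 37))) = 2402576389/ 162925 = 14746.52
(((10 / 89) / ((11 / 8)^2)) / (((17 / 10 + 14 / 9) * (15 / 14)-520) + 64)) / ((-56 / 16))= 15360 / 409340459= 0.00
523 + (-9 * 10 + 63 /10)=4393 /10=439.30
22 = 22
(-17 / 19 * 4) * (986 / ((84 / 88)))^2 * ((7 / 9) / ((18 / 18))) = -31996914752 / 10773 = -2970102.55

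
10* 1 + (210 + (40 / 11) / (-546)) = 219.99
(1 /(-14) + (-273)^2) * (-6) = -3130215 /7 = -447173.57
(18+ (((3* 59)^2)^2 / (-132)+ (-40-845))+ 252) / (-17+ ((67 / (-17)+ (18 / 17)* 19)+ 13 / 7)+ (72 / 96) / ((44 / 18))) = -25957534022 / 4679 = -5547667.03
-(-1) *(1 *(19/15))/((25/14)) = 266/375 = 0.71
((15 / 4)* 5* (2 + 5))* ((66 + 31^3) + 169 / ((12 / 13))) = 63084175 / 16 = 3942760.94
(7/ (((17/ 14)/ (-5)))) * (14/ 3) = -6860/ 51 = -134.51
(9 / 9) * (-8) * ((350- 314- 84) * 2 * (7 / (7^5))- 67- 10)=616.32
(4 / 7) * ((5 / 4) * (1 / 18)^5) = 5 / 13226976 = 0.00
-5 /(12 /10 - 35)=25 /169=0.15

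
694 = 694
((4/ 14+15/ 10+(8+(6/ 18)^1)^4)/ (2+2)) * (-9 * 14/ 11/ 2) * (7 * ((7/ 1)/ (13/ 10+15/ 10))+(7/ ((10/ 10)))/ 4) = -38295425/ 288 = -132970.23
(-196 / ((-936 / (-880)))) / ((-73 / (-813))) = -5842760 / 2847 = -2052.25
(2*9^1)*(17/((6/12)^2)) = 1224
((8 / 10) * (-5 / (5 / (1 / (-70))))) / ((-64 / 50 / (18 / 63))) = -1 / 392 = -0.00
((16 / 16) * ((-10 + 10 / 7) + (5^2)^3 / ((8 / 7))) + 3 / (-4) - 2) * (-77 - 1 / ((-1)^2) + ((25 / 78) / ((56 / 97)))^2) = -125995245680553 / 118716416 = -1061312.75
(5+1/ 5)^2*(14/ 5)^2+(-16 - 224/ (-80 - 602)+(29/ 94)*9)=3988692409/ 20033750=199.10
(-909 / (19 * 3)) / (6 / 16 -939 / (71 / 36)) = 57368 / 1711387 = 0.03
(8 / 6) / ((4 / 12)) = 4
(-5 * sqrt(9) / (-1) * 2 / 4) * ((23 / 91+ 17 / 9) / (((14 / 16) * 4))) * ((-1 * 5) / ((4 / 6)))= -21925 / 637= -34.42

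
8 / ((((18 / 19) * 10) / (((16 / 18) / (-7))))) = -304 / 2835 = -0.11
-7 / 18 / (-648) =0.00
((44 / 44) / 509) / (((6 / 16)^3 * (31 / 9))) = 512 / 47337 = 0.01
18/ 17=1.06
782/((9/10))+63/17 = 133507/153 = 872.59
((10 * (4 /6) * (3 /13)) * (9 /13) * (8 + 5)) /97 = 0.14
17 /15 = 1.13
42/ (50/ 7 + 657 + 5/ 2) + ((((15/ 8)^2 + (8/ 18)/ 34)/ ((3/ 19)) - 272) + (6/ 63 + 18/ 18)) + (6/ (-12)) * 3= -3135804535/ 12543552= -249.99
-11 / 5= -2.20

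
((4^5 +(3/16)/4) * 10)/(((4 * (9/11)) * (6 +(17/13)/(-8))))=46860385/87408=536.11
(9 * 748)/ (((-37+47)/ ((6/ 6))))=3366/ 5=673.20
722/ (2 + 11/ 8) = 5776/ 27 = 213.93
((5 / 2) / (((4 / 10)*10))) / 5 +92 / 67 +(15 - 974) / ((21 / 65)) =-4770671 / 1608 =-2966.84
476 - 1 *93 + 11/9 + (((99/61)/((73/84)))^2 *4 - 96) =53926578962/178462881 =302.17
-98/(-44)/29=49/638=0.08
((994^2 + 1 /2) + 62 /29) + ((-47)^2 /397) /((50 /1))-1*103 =284352607018 /287825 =987935.75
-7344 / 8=-918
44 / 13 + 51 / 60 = 1101 / 260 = 4.23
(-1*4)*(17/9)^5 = -5679428/59049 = -96.18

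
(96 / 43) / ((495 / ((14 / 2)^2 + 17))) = 64 / 215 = 0.30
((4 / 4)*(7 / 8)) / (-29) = -7 / 232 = -0.03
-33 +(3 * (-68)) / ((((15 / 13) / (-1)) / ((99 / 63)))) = 8569 / 35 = 244.83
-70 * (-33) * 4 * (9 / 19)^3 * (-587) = -3954008520 / 6859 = -576470.12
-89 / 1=-89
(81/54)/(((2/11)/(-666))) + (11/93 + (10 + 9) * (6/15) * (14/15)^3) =-5742032011/1046250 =-5488.20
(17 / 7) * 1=17 / 7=2.43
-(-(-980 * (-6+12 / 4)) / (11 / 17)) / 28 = 1785 / 11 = 162.27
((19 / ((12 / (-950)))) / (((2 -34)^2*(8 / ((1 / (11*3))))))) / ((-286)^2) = -0.00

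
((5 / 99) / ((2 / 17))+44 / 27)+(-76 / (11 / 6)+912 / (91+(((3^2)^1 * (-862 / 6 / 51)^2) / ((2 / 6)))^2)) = -202173825140557 / 5134469593770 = -39.38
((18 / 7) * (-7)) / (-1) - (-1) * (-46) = -28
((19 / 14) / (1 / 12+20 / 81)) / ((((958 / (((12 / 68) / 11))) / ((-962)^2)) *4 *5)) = 1068193737 / 335450885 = 3.18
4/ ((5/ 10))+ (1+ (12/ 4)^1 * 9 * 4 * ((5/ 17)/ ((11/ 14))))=9243/ 187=49.43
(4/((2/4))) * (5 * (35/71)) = 1400/71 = 19.72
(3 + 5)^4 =4096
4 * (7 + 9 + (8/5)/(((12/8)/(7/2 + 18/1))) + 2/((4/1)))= 2366/15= 157.73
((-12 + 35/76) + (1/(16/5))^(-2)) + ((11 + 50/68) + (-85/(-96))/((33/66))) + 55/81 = 134851073/10465200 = 12.89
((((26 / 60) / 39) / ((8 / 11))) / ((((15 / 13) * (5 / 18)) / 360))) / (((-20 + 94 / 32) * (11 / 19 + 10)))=-3344 / 35175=-0.10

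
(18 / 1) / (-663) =-6 / 221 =-0.03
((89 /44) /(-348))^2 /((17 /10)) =39605 /1992887424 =0.00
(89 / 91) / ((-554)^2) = 89 / 27929356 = 0.00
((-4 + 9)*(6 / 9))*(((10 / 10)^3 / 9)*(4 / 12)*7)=70 / 81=0.86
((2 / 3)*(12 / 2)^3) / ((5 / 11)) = 1584 / 5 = 316.80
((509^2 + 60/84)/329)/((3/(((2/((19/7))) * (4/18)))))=806032/18753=42.98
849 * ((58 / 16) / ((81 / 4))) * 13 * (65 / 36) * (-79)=-547858285 / 1944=-281820.11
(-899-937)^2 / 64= 210681 / 4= 52670.25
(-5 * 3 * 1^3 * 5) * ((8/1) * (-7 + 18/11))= 35400/11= 3218.18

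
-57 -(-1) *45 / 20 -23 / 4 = -121 / 2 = -60.50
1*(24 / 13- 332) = -4292 / 13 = -330.15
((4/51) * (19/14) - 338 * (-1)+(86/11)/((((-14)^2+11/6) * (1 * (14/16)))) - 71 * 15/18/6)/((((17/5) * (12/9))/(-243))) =-7437144157335/422628976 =-17597.34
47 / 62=0.76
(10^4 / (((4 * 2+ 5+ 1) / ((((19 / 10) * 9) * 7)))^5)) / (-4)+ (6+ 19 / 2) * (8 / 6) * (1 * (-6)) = -146211328571 / 1280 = -114227600.45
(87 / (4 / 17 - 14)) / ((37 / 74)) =-493 / 39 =-12.64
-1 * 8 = -8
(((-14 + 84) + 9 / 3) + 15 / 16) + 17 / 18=10783 / 144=74.88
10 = 10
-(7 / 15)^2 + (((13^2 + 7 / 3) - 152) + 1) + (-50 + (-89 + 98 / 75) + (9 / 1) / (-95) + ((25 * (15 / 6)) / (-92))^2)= -678578557 / 5789376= -117.21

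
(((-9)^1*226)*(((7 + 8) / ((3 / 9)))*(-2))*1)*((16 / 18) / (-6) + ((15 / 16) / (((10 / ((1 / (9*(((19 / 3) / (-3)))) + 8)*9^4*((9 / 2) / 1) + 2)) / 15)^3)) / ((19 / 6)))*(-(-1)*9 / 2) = 354757709968589729850889806585 / 33362176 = 10633530317944181154457.37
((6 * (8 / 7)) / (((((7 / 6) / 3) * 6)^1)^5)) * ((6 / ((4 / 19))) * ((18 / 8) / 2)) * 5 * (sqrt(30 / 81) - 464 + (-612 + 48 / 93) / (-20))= -25124148837 / 3647119 + 207765 * sqrt(30) / 117649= -6879.09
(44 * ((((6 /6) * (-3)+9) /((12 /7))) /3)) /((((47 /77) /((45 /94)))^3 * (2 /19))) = 20287698787125 /86233722632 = 235.26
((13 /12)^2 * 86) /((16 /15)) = 36335 /384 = 94.62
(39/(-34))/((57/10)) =-65/323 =-0.20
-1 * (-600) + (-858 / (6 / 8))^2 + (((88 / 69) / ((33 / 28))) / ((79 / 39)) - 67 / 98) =699444592687 / 534198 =1309335.85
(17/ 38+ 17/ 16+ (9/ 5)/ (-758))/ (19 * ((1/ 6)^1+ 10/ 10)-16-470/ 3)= -0.01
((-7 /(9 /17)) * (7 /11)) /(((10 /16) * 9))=-6664 /4455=-1.50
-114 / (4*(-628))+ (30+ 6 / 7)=271695 / 8792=30.90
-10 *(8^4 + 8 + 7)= -41110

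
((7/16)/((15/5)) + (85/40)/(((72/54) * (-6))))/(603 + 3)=-23/116352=-0.00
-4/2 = -2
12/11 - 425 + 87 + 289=-527/11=-47.91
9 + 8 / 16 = 19 / 2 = 9.50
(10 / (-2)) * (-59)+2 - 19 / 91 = 27008 / 91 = 296.79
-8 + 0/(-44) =-8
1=1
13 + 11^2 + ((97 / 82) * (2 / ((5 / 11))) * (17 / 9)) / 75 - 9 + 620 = 103107514 / 138375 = 745.13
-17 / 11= -1.55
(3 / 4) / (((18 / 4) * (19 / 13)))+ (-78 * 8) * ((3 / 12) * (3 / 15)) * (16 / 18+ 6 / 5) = -65.06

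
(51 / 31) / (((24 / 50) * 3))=425 / 372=1.14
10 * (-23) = -230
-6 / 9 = -2 / 3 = -0.67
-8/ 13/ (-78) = 4/ 507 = 0.01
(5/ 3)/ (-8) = -5/ 24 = -0.21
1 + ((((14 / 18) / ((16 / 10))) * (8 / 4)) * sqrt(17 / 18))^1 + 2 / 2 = 35 * sqrt(34) / 216 + 2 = 2.94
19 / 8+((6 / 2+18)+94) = 939 / 8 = 117.38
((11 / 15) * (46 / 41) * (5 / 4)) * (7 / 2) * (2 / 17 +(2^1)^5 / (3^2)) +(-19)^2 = 14084969 / 37638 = 374.22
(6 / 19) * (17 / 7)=102 / 133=0.77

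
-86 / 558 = -43 / 279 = -0.15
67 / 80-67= -5293 / 80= -66.16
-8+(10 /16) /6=-379 /48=-7.90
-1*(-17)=17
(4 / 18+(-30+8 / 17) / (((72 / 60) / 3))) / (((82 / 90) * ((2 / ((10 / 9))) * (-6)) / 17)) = 281525 / 2214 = 127.16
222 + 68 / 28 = 1571 / 7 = 224.43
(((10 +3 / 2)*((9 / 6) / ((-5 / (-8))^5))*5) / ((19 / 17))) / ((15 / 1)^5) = 3203072 / 3005859375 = 0.00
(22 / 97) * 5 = 110 / 97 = 1.13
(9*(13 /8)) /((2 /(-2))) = -117 /8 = -14.62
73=73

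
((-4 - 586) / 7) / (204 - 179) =-118 / 35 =-3.37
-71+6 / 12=-141 / 2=-70.50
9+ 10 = 19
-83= -83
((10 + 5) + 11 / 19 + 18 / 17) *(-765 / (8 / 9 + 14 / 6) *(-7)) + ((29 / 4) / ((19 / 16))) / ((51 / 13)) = 777043522 / 28101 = 27651.81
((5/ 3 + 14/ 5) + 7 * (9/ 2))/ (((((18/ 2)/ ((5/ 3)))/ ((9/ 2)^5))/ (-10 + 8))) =-786591/ 32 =-24580.97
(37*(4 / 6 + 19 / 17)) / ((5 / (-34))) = -6734 / 15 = -448.93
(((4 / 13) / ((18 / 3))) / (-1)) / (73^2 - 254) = -2 / 197925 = -0.00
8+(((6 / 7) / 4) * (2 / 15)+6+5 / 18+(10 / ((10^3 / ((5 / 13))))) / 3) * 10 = 116423 / 1638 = 71.08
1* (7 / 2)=7 / 2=3.50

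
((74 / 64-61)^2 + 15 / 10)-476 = 3181337 / 1024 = 3106.77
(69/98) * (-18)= -621/49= -12.67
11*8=88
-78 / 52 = -3 / 2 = -1.50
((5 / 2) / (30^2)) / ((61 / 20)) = 1 / 1098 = 0.00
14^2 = 196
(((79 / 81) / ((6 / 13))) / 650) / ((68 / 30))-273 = -15036761 / 55080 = -273.00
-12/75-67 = -1679/25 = -67.16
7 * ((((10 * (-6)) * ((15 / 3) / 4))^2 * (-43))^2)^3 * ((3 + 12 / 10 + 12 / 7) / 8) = 8289841658181989943981170654296875 / 8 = 1036230207272748742997646000000000.00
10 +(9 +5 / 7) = 138 / 7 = 19.71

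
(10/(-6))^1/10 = -1/6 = -0.17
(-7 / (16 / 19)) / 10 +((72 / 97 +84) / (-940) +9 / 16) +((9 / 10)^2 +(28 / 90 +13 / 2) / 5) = 11904379 / 6564960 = 1.81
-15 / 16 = -0.94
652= 652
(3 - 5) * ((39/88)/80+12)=-84519/3520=-24.01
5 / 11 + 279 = 3074 / 11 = 279.45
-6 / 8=-3 / 4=-0.75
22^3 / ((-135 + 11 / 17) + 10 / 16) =-1448128 / 18187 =-79.62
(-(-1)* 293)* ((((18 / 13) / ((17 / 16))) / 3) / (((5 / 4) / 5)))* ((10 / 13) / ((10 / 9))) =1012608 / 2873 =352.46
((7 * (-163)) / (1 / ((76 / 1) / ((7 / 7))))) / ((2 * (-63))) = 6194 / 9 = 688.22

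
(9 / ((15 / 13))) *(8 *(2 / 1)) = 624 / 5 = 124.80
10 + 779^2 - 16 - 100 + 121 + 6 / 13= 7889134 / 13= 606856.46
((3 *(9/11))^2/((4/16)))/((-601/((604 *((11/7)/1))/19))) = -2.00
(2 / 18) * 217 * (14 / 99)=3.41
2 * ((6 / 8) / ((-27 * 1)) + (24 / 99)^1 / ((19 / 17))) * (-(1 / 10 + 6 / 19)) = -112417 / 714780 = -0.16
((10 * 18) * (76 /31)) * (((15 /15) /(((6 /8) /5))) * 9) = 820800 /31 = 26477.42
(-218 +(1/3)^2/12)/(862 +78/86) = -1012349/4007340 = -0.25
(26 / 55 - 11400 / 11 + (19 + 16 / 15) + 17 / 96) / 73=-1787539 / 128480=-13.91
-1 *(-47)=47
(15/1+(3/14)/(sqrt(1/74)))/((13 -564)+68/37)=-185/6773 -37 * sqrt(74)/94822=-0.03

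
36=36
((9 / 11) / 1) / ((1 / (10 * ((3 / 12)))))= 45 / 22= 2.05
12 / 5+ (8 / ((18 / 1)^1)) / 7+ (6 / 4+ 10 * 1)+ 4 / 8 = 4556 / 315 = 14.46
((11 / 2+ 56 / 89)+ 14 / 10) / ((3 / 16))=53608 / 1335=40.16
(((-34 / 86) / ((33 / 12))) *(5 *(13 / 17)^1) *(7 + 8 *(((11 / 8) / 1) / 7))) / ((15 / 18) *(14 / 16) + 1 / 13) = -9734400 / 1665433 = -5.84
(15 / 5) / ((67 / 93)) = 279 / 67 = 4.16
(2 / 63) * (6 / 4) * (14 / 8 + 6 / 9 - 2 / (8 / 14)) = -13 / 252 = -0.05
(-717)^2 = 514089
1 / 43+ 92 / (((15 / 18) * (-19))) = -23641 / 4085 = -5.79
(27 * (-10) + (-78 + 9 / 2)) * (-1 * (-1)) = -687 / 2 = -343.50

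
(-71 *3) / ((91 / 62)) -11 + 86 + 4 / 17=-108113 / 1547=-69.89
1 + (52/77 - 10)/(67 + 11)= 2644/3003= 0.88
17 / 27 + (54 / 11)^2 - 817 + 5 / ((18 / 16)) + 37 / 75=-64305457 / 81675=-787.33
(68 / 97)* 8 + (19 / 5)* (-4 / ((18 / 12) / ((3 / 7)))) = 4296 / 3395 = 1.27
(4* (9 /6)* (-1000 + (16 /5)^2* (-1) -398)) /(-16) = 52809 /100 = 528.09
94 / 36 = 47 / 18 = 2.61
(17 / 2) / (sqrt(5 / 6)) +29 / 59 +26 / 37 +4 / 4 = 4790 / 2183 +17*sqrt(30) / 10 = 11.51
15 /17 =0.88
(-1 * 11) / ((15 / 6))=-22 / 5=-4.40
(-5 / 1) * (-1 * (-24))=-120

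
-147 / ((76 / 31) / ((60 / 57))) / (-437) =22785 / 157757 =0.14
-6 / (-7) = 6 / 7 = 0.86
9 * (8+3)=99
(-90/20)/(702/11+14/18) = -891/12790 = -0.07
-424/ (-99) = 424/ 99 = 4.28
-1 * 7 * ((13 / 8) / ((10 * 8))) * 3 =-273 / 640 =-0.43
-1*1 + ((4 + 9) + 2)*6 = 89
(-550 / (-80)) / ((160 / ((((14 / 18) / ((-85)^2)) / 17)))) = 77 / 282988800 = 0.00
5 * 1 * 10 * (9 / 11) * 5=2250 / 11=204.55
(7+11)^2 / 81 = 4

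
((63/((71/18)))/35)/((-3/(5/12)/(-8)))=36/71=0.51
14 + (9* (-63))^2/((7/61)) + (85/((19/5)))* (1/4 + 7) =212930961/76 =2801723.17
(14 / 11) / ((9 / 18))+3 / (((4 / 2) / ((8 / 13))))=496 / 143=3.47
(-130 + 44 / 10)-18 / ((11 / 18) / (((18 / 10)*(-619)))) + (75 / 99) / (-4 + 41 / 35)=534030137 / 16335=32692.39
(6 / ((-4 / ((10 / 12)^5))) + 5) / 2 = 2.20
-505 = -505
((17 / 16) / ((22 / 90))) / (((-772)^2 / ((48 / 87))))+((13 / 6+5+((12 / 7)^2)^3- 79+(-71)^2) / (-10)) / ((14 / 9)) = -251357674959425679 / 782855429842640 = -321.08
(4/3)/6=2/9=0.22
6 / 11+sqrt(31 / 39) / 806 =sqrt(1209) / 31434+6 / 11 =0.55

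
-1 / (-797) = 1 / 797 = 0.00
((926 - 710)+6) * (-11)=-2442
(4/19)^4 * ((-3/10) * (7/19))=-2688/12380495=-0.00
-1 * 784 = -784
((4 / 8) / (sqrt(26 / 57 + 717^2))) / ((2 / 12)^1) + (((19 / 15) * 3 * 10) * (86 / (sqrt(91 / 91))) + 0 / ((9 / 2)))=3268.00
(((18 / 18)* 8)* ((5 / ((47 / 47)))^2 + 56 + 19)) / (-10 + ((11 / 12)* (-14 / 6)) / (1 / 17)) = -28800 / 1669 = -17.26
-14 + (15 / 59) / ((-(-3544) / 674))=-1458617 / 104548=-13.95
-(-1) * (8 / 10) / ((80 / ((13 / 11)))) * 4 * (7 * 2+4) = 234 / 275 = 0.85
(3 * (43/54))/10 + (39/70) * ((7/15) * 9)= 2321/900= 2.58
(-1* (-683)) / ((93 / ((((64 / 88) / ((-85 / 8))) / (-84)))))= 10928 / 1826055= 0.01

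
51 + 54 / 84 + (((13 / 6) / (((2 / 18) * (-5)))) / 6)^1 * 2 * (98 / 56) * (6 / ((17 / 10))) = 5190 / 119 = 43.61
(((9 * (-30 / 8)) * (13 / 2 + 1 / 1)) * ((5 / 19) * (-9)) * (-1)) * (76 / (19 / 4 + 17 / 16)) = -243000 / 31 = -7838.71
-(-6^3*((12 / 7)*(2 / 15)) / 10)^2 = -746496 / 30625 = -24.38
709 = 709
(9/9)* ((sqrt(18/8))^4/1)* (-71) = -359.44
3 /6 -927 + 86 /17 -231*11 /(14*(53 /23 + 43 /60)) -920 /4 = -1211.52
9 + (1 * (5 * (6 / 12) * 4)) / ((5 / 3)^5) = 6111 / 625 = 9.78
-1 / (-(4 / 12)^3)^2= -729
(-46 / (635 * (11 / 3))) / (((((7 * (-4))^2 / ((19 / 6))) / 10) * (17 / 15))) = -6555 / 9309608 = -0.00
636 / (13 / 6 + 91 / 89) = 339624 / 1703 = 199.43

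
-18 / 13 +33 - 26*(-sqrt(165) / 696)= 13*sqrt(165) / 348 +411 / 13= 32.10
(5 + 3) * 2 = 16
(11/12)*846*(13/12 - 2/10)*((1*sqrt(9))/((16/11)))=904233/640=1412.86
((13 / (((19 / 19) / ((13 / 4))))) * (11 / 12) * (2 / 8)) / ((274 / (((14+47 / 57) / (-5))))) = -314171 / 2998656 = -0.10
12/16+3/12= 1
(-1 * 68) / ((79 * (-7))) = 68 / 553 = 0.12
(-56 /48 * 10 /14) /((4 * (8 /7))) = -35 /192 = -0.18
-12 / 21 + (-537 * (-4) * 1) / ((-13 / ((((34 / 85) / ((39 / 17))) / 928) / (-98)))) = -5486077 / 9605960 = -0.57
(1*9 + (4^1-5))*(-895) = -7160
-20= -20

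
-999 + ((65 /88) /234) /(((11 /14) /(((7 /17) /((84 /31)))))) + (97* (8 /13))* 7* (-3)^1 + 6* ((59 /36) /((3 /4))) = -51740217031 /23104224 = -2239.43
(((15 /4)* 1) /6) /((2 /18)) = 45 /8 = 5.62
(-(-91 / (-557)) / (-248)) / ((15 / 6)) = 0.00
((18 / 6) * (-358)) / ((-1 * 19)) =1074 / 19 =56.53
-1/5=-0.20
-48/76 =-12/19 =-0.63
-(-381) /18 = 127 /6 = 21.17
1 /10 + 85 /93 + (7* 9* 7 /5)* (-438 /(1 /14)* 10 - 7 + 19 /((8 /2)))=-10060035871 /1860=-5408621.44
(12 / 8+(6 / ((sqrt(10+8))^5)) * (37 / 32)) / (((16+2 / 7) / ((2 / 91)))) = 37 * sqrt(2) / 7682688+1 / 494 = 0.00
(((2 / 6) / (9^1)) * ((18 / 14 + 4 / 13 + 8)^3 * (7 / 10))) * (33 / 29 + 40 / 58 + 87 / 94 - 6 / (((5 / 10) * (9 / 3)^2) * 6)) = 170011813767 / 2934620780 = 57.93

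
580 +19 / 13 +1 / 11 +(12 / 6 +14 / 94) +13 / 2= 7933487 / 13442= 590.20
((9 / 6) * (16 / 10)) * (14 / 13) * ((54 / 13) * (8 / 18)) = 4032 / 845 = 4.77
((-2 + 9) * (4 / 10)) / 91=2 / 65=0.03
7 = 7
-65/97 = -0.67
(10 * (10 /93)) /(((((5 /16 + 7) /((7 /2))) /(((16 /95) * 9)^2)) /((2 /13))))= 344064 /1891279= 0.18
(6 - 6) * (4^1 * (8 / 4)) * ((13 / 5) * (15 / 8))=0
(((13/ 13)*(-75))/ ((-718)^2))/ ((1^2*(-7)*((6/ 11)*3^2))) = 275/ 64956024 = 0.00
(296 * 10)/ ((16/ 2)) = 370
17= 17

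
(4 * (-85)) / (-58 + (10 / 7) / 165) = 1155 / 197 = 5.86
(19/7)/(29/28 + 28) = 76/813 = 0.09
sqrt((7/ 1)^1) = sqrt(7) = 2.65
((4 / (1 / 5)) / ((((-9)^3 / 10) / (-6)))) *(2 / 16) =50 / 243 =0.21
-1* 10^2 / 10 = -10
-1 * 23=-23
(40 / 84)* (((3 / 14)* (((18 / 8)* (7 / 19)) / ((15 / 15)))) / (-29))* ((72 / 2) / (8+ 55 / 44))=-1620 / 142709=-0.01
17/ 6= 2.83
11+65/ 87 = 1022/ 87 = 11.75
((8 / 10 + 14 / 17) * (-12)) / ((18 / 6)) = -552 / 85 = -6.49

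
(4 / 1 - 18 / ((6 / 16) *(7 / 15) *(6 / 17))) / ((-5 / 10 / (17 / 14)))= 34204 / 49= 698.04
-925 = -925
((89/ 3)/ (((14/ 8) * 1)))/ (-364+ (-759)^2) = 356/ 12090057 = 0.00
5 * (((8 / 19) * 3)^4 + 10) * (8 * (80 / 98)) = 2615977600 / 6385729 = 409.66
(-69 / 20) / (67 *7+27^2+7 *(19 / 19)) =-69 / 24100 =-0.00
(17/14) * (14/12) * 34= 289/6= 48.17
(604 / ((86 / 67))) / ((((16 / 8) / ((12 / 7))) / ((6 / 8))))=91053 / 301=302.50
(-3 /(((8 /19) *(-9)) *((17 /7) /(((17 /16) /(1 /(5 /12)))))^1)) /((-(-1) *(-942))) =-665 /4340736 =-0.00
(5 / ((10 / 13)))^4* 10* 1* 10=714025 / 4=178506.25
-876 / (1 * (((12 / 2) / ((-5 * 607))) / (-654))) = -289793940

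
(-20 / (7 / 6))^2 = 14400 / 49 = 293.88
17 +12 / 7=131 / 7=18.71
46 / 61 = 0.75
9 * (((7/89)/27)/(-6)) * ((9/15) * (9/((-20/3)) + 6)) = -217/17800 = -0.01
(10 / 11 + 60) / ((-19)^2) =670 / 3971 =0.17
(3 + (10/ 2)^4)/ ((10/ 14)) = 4396/ 5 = 879.20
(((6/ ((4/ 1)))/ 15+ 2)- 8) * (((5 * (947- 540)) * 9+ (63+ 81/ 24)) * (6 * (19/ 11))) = -494532513/ 440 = -1123937.53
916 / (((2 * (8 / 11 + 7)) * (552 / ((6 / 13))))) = 2519 / 50830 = 0.05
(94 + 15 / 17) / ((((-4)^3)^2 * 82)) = 0.00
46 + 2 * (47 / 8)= 231 / 4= 57.75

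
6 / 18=1 / 3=0.33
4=4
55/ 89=0.62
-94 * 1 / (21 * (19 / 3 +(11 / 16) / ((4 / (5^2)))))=-6016 / 14287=-0.42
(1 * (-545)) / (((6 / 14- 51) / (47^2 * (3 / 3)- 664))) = 1964725 / 118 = 16650.21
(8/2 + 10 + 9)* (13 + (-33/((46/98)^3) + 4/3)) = -11124070/1587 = -7009.50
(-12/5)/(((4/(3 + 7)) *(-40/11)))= 33/20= 1.65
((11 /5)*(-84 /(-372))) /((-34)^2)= 77 /179180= 0.00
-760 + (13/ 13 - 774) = -1533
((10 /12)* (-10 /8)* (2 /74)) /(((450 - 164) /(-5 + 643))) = -725 /11544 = -0.06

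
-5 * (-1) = 5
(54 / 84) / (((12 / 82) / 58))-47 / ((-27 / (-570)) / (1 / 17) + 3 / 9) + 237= 4093305 / 9086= 450.51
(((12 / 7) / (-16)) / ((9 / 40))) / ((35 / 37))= -74 / 147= -0.50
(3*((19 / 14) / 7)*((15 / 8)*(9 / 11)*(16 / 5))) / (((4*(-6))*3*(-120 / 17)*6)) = 323 / 344960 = 0.00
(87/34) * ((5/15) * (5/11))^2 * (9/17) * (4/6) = 725/34969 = 0.02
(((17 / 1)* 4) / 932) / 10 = 17 / 2330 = 0.01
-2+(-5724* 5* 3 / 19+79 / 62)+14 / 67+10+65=-350783783 / 78926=-4444.46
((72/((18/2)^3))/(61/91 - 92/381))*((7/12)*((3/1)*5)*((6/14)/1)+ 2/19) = 6772402/7627797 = 0.89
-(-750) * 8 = 6000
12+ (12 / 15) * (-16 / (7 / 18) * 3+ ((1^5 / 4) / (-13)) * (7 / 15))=-592069 / 6825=-86.75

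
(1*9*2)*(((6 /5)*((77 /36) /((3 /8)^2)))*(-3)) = -4928 /5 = -985.60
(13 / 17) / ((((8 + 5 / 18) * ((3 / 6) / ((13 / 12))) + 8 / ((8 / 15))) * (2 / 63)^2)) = 2012283 / 49912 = 40.32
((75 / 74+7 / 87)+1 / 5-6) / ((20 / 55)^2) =-18329927 / 515040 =-35.59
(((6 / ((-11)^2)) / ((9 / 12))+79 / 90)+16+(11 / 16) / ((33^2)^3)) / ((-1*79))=-159145423277 / 742007051280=-0.21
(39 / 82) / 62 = 39 / 5084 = 0.01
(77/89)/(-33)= -7/267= -0.03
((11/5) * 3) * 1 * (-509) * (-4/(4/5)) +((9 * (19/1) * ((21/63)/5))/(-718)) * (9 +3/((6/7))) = 24120207/1436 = 16796.80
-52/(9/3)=-52/3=-17.33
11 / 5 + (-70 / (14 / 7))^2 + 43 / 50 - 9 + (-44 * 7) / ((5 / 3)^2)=55409 / 50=1108.18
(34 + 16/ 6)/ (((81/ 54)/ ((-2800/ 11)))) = -56000/ 9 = -6222.22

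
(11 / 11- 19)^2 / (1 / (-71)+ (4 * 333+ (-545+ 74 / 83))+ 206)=477333 / 1464230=0.33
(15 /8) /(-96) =-5 /256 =-0.02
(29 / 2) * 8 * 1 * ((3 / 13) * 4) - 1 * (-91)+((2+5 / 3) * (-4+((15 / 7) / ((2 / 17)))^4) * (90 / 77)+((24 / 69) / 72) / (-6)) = 512216405846531 / 1085463288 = 471887.36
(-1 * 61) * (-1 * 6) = 366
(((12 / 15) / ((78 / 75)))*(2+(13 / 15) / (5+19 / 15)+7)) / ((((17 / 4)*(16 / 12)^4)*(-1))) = -347895 / 664768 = -0.52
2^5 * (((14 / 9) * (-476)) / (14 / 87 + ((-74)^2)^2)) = -3092096 / 3913248189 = -0.00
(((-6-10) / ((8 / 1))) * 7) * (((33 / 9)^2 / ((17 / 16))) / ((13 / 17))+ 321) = -552902 / 117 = -4725.66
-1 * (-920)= 920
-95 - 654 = -749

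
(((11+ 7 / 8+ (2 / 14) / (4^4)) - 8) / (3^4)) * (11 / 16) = 25465 / 774144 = 0.03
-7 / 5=-1.40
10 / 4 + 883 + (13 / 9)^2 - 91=129047 / 162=796.59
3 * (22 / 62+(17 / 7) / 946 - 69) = -42273267 / 205282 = -205.93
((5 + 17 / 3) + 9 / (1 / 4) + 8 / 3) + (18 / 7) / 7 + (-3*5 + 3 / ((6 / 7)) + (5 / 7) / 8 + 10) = 48.29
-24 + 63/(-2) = -111/2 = -55.50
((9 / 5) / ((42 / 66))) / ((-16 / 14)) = -99 / 40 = -2.48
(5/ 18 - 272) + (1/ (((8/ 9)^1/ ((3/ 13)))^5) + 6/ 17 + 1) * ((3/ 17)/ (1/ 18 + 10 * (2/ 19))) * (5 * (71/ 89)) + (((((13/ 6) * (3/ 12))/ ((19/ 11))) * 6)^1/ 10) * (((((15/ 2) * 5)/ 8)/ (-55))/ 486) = -24720126616873715709293/ 91264605325837811712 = -270.86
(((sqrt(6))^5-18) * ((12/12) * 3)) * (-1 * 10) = -2105.45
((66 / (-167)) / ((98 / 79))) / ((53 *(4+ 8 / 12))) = -7821 / 6071786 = -0.00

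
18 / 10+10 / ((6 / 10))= 277 / 15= 18.47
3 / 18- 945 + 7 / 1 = -5627 / 6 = -937.83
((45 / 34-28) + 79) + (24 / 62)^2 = 1714515 / 32674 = 52.47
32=32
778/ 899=0.87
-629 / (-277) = 629 / 277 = 2.27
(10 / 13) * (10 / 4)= 25 / 13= 1.92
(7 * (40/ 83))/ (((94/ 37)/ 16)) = 21.25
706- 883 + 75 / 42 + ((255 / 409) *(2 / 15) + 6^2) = -796665 / 5726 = -139.13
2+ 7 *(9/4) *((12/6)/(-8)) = -31/16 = -1.94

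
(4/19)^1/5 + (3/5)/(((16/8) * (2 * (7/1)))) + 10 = 26769/2660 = 10.06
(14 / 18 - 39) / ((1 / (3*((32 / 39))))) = -11008 / 117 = -94.09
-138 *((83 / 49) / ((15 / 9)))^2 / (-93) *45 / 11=25668414 / 4093705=6.27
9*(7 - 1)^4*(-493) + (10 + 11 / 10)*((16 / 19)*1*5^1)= -109255800 / 19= -5750305.26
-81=-81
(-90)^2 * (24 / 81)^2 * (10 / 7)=64000 / 63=1015.87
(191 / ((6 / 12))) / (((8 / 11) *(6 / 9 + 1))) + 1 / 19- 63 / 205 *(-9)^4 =-26503211 / 15580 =-1701.10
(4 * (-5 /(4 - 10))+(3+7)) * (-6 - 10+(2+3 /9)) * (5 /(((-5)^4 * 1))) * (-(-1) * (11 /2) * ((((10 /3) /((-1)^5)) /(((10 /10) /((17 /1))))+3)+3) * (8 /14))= 1096832 /4725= 232.13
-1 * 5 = -5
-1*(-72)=72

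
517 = 517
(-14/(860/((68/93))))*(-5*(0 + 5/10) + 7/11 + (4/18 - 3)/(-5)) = 30821/1979505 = 0.02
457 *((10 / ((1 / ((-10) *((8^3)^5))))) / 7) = -1607925804459622400 / 7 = -229703686351374628.57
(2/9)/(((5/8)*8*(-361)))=-2/16245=-0.00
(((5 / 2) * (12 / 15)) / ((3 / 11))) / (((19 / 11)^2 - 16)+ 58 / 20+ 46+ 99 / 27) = 26620 / 143567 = 0.19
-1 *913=-913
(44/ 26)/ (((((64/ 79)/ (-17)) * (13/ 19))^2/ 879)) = 6295653067341/ 4499456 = 1399203.16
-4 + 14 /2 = 3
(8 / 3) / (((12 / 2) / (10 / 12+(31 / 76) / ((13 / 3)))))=2749 / 6669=0.41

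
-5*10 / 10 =-5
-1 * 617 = -617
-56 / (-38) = 28 / 19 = 1.47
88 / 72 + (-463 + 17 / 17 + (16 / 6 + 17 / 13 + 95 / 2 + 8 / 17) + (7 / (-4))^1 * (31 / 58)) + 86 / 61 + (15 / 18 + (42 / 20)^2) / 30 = -59842108202 / 146605875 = -408.18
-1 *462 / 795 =-154 / 265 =-0.58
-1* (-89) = 89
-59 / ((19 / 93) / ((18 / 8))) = -49383 / 76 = -649.78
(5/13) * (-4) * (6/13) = -120/169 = -0.71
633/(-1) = -633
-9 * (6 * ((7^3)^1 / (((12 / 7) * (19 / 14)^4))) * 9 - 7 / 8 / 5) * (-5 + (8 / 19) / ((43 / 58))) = 541033278174837 / 4258890280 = 127036.21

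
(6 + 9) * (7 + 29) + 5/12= 6485/12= 540.42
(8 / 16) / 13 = 1 / 26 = 0.04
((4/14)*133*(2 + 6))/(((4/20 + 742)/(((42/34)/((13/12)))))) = 127680/273377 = 0.47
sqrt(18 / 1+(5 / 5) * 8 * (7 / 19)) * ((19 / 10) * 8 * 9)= 36 * sqrt(7562) / 5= 626.11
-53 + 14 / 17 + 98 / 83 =-71955 / 1411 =-51.00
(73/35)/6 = 73/210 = 0.35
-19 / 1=-19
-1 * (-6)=6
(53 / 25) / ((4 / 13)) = 689 / 100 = 6.89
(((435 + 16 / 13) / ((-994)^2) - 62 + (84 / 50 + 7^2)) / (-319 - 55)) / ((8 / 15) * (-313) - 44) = -10904528007 / 75996606926240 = -0.00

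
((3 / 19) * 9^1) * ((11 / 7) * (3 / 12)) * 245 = 136.78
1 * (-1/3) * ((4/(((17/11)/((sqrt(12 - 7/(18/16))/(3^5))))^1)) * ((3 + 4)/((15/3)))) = -616 * sqrt(13)/185895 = -0.01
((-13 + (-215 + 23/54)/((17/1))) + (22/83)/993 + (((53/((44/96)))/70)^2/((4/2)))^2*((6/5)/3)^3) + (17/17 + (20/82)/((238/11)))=-69550074054698896985357/2839785616218885468750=-24.49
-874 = -874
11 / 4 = 2.75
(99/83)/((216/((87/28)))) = 319/18592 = 0.02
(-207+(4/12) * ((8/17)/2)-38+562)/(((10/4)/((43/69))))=1390706/17595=79.04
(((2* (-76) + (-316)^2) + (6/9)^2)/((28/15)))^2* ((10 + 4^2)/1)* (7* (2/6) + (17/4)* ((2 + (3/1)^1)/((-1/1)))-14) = -6460624926884375/2646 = -2441657190810.42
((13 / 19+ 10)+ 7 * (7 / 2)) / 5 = 1337 / 190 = 7.04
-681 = -681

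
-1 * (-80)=80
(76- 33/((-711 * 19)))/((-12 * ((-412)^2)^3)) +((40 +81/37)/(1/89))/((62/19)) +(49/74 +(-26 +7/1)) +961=634555073926174989392933083/303130689330550691708928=2093.34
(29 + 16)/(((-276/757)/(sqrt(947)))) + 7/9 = 7/9 - 11355 *sqrt(947)/92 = -3797.39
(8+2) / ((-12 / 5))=-25 / 6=-4.17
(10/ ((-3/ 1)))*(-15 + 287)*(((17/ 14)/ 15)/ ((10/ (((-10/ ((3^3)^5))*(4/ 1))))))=18496/ 903981141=0.00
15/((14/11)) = 165/14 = 11.79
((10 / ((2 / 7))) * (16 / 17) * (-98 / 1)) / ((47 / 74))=-4061120 / 799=-5082.75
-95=-95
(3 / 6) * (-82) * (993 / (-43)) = 946.81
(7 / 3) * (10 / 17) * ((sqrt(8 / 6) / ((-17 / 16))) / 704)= -35 * sqrt(3) / 28611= -0.00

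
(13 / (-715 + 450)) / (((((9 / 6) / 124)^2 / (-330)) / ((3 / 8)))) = 2198768 / 53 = 41486.19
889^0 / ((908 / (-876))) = -219 / 227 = -0.96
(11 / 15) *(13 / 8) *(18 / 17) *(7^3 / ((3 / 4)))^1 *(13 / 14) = 91091 / 170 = 535.83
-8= -8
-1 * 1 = -1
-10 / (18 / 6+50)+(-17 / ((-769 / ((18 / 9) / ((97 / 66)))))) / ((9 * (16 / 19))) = -8762851 / 47441148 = -0.18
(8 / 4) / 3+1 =5 / 3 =1.67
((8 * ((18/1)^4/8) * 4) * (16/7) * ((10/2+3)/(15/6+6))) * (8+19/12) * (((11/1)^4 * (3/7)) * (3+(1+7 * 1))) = 497727059005440/833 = 597511475396.69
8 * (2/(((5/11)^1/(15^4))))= 1782000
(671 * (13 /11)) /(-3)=-793 /3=-264.33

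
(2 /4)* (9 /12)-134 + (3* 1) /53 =-56633 /424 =-133.57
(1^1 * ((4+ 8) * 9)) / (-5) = -108 / 5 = -21.60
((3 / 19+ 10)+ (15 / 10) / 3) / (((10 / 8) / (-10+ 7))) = -25.58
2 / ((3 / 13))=26 / 3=8.67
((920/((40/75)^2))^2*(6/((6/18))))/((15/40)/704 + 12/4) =353504250000/5633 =62755947.10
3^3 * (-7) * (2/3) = -126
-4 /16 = -0.25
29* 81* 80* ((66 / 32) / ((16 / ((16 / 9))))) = 43065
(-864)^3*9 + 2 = -5804752894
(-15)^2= 225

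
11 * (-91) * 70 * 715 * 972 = -48697248600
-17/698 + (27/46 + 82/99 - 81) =-63263215/794673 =-79.61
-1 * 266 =-266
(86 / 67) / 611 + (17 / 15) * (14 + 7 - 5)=11136154 / 614055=18.14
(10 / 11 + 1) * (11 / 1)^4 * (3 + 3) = 167706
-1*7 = -7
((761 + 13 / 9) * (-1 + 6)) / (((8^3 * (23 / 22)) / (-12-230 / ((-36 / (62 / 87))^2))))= -2797485766955 / 32488812288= -86.11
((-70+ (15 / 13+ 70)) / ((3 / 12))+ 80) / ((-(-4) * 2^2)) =275 / 52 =5.29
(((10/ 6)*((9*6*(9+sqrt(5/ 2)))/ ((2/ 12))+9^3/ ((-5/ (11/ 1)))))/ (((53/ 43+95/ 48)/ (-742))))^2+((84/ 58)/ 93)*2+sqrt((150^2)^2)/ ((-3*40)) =56529306723962880*sqrt(10)/ 896809+474381309867781535051/ 1612462582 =493527261258.69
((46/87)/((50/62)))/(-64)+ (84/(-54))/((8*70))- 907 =-189384319/208800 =-907.01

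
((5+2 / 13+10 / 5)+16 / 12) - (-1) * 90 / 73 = 27673 / 2847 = 9.72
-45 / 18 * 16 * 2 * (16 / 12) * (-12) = 1280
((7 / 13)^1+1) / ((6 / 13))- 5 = -5 / 3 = -1.67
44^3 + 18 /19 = 1618514 /19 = 85184.95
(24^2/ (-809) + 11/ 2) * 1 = 4.79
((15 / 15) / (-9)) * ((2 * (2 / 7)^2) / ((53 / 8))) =-64 / 23373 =-0.00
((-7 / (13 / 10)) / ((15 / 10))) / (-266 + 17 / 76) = 10640 / 787761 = 0.01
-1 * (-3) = 3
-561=-561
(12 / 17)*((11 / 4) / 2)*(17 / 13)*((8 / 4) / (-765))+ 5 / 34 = 0.14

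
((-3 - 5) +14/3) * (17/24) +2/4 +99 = 3497/36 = 97.14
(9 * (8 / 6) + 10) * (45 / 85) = 198 / 17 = 11.65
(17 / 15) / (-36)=-0.03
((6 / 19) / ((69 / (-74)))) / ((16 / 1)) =-37 / 1748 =-0.02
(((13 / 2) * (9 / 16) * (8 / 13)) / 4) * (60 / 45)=3 / 4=0.75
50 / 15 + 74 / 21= 48 / 7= 6.86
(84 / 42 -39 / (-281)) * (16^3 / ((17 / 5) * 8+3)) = 12308480 / 42431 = 290.08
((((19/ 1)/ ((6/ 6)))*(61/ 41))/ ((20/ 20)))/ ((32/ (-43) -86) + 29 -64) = -49837/ 214635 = -0.23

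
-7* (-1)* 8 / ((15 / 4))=224 / 15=14.93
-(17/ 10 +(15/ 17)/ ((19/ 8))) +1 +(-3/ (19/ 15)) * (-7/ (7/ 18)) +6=153619/ 3230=47.56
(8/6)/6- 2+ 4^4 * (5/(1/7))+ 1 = 80633/9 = 8959.22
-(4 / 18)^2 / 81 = -4 / 6561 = -0.00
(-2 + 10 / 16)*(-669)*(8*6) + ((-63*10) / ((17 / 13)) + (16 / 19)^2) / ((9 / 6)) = 807014818 / 18411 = 43833.30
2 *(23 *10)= 460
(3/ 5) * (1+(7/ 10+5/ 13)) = 813/ 650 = 1.25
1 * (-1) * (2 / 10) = -1 / 5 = -0.20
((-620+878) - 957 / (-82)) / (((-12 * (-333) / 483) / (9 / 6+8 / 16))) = 395577 / 6068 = 65.19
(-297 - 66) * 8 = -2904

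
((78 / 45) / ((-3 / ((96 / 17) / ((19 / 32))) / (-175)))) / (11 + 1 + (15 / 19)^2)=2529280 / 33201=76.18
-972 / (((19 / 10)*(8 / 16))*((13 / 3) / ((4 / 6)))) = -38880 / 247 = -157.41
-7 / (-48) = 7 / 48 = 0.15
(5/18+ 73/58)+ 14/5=5659/1305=4.34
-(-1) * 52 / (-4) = -13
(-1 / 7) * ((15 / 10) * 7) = -3 / 2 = -1.50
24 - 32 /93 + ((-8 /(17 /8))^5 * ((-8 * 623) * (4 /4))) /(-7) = -71095764932584 /132046701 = -538413.79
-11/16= -0.69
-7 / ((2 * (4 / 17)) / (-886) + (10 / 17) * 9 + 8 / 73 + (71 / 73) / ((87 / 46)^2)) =-29128093029 / 23614884470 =-1.23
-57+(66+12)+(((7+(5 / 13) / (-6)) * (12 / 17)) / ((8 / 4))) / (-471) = 2185370 / 104091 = 20.99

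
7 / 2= 3.50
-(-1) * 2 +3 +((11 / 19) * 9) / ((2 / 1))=289 / 38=7.61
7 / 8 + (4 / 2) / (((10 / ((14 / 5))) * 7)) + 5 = 1191 / 200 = 5.96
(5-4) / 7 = 1 / 7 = 0.14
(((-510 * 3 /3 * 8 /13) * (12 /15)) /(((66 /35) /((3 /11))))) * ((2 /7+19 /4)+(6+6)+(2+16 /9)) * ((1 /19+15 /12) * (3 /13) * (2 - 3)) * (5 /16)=71.00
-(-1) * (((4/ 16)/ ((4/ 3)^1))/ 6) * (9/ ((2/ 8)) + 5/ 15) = 109/ 96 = 1.14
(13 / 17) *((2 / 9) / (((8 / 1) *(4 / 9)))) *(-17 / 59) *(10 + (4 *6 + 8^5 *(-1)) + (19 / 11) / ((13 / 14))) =585087 / 1298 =450.76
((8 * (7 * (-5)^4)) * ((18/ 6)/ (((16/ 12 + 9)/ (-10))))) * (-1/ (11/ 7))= 22050000/ 341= 64662.76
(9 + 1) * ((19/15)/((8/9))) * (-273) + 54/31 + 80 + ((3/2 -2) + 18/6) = -471945/124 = -3806.01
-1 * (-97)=97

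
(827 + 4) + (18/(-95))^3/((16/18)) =712472064/857375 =830.99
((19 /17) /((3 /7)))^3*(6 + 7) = 30584281 /132651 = 230.56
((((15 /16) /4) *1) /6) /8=0.00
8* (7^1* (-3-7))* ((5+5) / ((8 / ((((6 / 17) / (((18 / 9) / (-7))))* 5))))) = 73500 / 17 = 4323.53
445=445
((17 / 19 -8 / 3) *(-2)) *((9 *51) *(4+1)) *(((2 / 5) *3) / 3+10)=1607112 / 19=84584.84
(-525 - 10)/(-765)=107/153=0.70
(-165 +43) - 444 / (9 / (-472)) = 69490 / 3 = 23163.33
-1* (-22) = 22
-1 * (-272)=272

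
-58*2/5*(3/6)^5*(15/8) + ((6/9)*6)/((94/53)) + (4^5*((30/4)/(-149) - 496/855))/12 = -60817571617/1149612480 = -52.90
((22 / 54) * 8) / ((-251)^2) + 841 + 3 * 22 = 1542831577 / 1701027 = 907.00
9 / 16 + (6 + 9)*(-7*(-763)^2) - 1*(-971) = -978028375 / 16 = -61126773.44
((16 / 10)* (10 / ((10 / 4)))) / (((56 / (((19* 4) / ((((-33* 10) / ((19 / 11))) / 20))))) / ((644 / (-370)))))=531392 / 335775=1.58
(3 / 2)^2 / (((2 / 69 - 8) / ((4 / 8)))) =-621 / 4400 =-0.14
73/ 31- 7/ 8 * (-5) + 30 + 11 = 11837/ 248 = 47.73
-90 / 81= -10 / 9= -1.11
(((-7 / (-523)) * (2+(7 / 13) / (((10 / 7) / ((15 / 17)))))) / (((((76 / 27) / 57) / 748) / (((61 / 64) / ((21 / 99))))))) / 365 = 1849184073 / 317649280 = 5.82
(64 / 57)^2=1.26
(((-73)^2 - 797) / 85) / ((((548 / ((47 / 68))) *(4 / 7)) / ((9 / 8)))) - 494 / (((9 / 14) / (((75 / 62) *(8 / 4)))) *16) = -273513190391 / 2356575360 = -116.06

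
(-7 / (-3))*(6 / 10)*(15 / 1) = 21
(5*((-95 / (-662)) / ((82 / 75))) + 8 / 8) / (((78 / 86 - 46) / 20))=-19330435 / 26314169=-0.73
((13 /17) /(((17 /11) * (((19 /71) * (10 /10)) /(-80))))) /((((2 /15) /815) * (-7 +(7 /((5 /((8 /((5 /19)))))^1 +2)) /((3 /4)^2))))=2100117591000 /2904739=722997.00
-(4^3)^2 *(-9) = 36864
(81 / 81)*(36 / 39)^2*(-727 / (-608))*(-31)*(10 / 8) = -1014165 / 25688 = -39.48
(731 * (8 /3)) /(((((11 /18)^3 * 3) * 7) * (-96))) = -39474 /9317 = -4.24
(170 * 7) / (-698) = -595 / 349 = -1.70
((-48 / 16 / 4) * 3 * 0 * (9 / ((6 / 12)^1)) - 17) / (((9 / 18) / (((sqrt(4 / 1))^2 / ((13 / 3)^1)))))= -408 / 13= -31.38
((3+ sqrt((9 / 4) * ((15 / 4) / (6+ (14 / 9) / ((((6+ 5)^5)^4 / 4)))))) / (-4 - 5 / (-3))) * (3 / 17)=-27 / 119 - 2100931392681 * sqrt(21797099835814944298146) / 3458473173949304495305832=-0.32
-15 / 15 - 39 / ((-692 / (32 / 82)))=-6937 / 7093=-0.98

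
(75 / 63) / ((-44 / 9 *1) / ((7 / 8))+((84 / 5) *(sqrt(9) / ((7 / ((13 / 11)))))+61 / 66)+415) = 750 / 263873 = 0.00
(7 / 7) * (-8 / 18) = -4 / 9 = -0.44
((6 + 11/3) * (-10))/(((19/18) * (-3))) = 580/19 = 30.53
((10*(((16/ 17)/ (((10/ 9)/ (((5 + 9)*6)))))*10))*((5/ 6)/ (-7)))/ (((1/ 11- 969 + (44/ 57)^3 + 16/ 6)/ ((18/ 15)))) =1.05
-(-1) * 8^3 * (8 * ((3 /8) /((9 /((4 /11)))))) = 2048 /33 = 62.06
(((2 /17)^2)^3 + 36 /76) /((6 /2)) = 217239337 /1375841433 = 0.16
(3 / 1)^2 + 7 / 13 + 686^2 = 6117872 / 13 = 470605.54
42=42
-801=-801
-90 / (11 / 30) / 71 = -2700 / 781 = -3.46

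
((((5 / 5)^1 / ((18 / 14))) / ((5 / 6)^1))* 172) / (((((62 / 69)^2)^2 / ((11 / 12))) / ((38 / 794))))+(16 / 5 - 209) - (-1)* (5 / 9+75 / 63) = -178549280585869 / 923927349240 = -193.25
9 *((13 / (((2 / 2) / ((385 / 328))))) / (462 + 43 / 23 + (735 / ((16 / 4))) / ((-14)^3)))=29008980 / 97969951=0.30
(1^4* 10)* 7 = 70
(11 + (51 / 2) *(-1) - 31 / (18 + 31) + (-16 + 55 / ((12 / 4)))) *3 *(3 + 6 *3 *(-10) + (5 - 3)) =94075 / 14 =6719.64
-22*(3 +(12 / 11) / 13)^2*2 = -777924 / 1859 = -418.46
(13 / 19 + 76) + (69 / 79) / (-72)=2762035 / 36024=76.67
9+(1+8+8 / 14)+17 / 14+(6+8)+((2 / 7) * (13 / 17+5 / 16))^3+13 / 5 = 157093996369 / 4314007040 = 36.41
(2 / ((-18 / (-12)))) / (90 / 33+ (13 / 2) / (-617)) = 54296 / 110631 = 0.49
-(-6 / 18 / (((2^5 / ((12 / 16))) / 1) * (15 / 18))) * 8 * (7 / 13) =21 / 520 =0.04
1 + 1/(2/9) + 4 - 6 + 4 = 15/2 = 7.50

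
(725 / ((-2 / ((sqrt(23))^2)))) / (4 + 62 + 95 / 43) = -122.23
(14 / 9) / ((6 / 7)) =49 / 27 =1.81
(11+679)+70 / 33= 22840 / 33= 692.12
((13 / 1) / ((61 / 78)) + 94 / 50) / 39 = 28217 / 59475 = 0.47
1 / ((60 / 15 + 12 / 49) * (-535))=-49 / 111280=-0.00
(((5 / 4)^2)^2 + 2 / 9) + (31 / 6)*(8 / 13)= 175013 / 29952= 5.84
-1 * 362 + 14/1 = -348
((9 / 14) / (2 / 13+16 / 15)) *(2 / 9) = 195 / 1666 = 0.12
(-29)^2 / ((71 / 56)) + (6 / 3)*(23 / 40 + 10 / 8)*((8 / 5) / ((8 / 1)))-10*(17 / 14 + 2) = 31405981 / 49700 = 631.91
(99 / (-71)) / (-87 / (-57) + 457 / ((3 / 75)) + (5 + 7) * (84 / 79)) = -49533 / 406365376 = -0.00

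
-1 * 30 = -30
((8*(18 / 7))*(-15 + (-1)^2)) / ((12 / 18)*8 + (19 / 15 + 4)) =-1440 / 53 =-27.17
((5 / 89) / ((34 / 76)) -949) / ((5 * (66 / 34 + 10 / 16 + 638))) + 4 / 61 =-181842492 / 788263655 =-0.23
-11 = -11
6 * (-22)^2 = 2904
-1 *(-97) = 97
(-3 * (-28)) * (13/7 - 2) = -12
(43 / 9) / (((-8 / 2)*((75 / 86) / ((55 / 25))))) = -20339 / 6750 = -3.01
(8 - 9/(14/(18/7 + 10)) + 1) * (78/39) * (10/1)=900/49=18.37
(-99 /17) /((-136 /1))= 99 /2312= 0.04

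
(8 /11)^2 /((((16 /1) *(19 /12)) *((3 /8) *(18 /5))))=320 /20691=0.02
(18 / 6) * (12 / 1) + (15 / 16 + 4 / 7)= 4201 / 112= 37.51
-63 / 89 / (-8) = 63 / 712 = 0.09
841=841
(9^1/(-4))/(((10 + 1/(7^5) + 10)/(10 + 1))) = -184877/149396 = -1.24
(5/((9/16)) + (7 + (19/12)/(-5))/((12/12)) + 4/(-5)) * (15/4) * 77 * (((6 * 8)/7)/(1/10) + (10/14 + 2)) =14595251/48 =304067.73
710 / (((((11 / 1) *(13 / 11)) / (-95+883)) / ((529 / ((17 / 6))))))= 1775789520 / 221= 8035246.70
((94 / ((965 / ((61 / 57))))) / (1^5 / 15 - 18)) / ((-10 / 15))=0.01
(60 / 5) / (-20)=-3 / 5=-0.60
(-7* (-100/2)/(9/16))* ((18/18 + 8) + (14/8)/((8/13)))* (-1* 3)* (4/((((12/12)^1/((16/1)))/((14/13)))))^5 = -38301634441458483200/1113879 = -34385812499794.40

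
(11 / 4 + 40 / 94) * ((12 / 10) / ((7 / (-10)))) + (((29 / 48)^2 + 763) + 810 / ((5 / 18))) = 2784891089 / 758016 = 3673.92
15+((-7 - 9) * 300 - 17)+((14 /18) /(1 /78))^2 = -10094 /9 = -1121.56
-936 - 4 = -940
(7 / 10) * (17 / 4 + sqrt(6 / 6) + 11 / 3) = 749 / 120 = 6.24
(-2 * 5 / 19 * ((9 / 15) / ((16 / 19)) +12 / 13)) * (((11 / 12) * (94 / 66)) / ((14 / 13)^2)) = -0.97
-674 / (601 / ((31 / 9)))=-3.86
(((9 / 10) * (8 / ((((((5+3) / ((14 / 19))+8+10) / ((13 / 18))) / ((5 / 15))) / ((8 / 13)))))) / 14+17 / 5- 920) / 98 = -277729 / 29694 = -9.35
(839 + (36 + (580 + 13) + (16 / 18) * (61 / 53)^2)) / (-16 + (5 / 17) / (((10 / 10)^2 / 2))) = -315709346 / 3311811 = -95.33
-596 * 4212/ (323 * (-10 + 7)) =836784/ 323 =2590.66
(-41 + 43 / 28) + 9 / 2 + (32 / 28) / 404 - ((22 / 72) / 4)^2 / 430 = -220395409067 / 6303951360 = -34.96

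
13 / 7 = 1.86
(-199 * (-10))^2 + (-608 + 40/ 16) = 7918989/ 2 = 3959494.50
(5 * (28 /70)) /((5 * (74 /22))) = 22 /185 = 0.12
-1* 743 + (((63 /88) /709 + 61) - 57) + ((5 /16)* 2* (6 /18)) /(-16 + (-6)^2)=-553283701 /748704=-738.99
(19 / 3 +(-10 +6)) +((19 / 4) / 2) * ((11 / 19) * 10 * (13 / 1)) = 2173 / 12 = 181.08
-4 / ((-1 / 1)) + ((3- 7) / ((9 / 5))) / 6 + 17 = 557 / 27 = 20.63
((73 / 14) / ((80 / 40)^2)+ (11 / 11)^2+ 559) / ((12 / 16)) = 31433 / 42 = 748.40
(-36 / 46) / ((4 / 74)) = -333 / 23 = -14.48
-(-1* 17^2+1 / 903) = 260966 / 903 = 289.00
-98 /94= -49 /47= -1.04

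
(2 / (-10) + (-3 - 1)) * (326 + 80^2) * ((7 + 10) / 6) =-400197 / 5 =-80039.40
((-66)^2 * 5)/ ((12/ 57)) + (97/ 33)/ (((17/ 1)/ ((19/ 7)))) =406269628/ 3927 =103455.47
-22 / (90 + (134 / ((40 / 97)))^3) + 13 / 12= 3568484751487 / 3293987873988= 1.08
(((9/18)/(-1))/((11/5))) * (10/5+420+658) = -2700/11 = -245.45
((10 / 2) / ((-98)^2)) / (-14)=-5 / 134456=-0.00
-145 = -145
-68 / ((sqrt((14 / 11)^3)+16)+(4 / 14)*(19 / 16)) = -3.83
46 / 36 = 23 / 18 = 1.28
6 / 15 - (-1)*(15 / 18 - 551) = -16493 / 30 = -549.77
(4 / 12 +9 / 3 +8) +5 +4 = 61 / 3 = 20.33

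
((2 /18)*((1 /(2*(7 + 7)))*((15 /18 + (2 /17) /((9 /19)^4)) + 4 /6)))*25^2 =534934375 /56214648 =9.52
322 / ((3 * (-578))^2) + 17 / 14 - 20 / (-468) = 28664065 / 22801233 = 1.26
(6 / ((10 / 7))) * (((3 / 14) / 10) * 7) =63 / 100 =0.63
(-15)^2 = 225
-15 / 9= -5 / 3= -1.67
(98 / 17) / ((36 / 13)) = 637 / 306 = 2.08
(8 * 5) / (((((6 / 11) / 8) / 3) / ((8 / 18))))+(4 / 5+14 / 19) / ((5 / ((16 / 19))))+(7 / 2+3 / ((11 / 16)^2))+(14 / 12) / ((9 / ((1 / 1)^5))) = 23365360562 / 29484675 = 792.46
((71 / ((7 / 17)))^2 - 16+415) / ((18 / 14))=1476400 / 63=23434.92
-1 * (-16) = 16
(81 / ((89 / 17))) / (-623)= -1377 / 55447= -0.02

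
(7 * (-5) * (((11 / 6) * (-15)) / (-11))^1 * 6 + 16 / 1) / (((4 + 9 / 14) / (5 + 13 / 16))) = -331359 / 520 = -637.23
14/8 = 7/4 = 1.75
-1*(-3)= 3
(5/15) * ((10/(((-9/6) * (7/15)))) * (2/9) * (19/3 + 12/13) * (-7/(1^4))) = 56600/1053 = 53.75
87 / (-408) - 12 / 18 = -359 / 408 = -0.88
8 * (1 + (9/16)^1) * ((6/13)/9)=25/39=0.64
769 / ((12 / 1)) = 64.08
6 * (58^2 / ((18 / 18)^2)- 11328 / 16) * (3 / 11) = 47808 / 11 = 4346.18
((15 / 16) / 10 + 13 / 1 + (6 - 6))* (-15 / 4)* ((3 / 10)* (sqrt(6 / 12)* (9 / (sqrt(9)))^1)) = -11313* sqrt(2) / 512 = -31.25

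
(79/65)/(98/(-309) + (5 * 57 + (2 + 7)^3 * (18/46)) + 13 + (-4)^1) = 561453/267445945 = 0.00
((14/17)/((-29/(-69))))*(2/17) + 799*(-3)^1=-20087325/8381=-2396.77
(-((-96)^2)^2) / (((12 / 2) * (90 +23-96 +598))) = -4718592 / 205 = -23017.52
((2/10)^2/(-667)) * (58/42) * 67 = -67/12075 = -0.01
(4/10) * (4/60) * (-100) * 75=-200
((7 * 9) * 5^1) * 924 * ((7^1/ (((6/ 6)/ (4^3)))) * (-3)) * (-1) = 391184640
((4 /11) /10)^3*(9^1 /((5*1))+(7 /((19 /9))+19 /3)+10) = 48904 /47416875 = 0.00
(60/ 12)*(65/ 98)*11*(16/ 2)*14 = 28600/ 7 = 4085.71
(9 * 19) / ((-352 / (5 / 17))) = -855 / 5984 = -0.14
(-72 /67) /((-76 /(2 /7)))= 36 /8911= 0.00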